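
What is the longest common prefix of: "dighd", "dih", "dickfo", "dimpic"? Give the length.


Words: dighd, dih, dickfo, dimpic
  Position 0: all 'd' => match
  Position 1: all 'i' => match
  Position 2: ('g', 'h', 'c', 'm') => mismatch, stop
LCP = "di" (length 2)

2


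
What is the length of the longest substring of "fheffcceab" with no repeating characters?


Input: "fheffcceab"
Sliding window (track last position of each char):
  Position 0 ('f'): window [0,0] length 1 -- new best
  Position 1 ('h'): window [0,1] length 2 -- new best
  Position 2 ('e'): window [0,2] length 3 -- new best
  Position 3 ('f'): repeat (last at 0), move window start to 1
  Position 3 ('f'): window [1,3] length 3
  Position 4 ('f'): repeat (last at 3), move window start to 4
  Position 4 ('f'): window [4,4] length 1
  Position 5 ('c'): window [4,5] length 2
  Position 6 ('c'): repeat (last at 5), move window start to 6
  Position 6 ('c'): window [6,6] length 1
  Position 7 ('e'): window [6,7] length 2
  Position 8 ('a'): window [6,8] length 3
  Position 9 ('b'): window [6,9] length 4 -- new best
Longest substring with no repeats: "ceab" with length 4

4


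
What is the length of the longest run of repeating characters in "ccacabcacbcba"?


Input: "ccacabcacbcba"
Scanning for longest run:
  Position 1 ('c'): continues run of 'c', length=2
  Position 2 ('a'): new char, reset run to 1
  Position 3 ('c'): new char, reset run to 1
  Position 4 ('a'): new char, reset run to 1
  Position 5 ('b'): new char, reset run to 1
  Position 6 ('c'): new char, reset run to 1
  Position 7 ('a'): new char, reset run to 1
  Position 8 ('c'): new char, reset run to 1
  Position 9 ('b'): new char, reset run to 1
  Position 10 ('c'): new char, reset run to 1
  Position 11 ('b'): new char, reset run to 1
  Position 12 ('a'): new char, reset run to 1
Longest run: 'c' with length 2

2


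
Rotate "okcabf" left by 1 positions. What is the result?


Input: "okcabf", rotate left by 1
First 1 characters: "o"
Remaining characters: "kcabf"
Concatenate remaining + first: "kcabf" + "o" = "kcabfo"

kcabfo


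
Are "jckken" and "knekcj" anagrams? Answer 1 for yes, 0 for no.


Strings: "jckken", "knekcj"
Sorted first:  cejkkn
Sorted second: cejkkn
Sorted forms match => anagrams

1


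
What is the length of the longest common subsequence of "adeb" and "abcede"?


LCS of "adeb" and "abcede"
DP table:
           a    b    c    e    d    e
      0    0    0    0    0    0    0
  a   0    1    1    1    1    1    1
  d   0    1    1    1    1    2    2
  e   0    1    1    1    2    2    3
  b   0    1    2    2    2    2    3
LCS length = dp[4][6] = 3

3


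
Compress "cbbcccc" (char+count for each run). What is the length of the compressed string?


Input: cbbcccc
Runs:
  'c' x 1 => "c1"
  'b' x 2 => "b2"
  'c' x 4 => "c4"
Compressed: "c1b2c4"
Compressed length: 6

6


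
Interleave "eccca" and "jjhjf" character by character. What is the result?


Interleaving "eccca" and "jjhjf":
  Position 0: 'e' from first, 'j' from second => "ej"
  Position 1: 'c' from first, 'j' from second => "cj"
  Position 2: 'c' from first, 'h' from second => "ch"
  Position 3: 'c' from first, 'j' from second => "cj"
  Position 4: 'a' from first, 'f' from second => "af"
Result: ejcjchcjaf

ejcjchcjaf


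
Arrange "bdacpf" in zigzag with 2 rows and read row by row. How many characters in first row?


Zigzag "bdacpf" into 2 rows:
Placing characters:
  'b' => row 0
  'd' => row 1
  'a' => row 0
  'c' => row 1
  'p' => row 0
  'f' => row 1
Rows:
  Row 0: "bap"
  Row 1: "dcf"
First row length: 3

3


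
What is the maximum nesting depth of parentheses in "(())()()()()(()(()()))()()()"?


Input: "(())()()()()(()(()()))()()()"
Tracking depth:
  Position 0 '(': depth becomes 1
  Position 1 '(': depth becomes 2
  Position 2 ')': depth becomes 1
  Position 3 ')': depth becomes 0
  Position 4 '(': depth becomes 1
  Position 5 ')': depth becomes 0
  Position 6 '(': depth becomes 1
  Position 7 ')': depth becomes 0
  Position 8 '(': depth becomes 1
  Position 9 ')': depth becomes 0
  Position 10 '(': depth becomes 1
  Position 11 ')': depth becomes 0
  Position 12 '(': depth becomes 1
  Position 13 '(': depth becomes 2
  Position 14 ')': depth becomes 1
  Position 15 '(': depth becomes 2
  Position 16 '(': depth becomes 3
  Position 17 ')': depth becomes 2
  Position 18 '(': depth becomes 3
  Position 19 ')': depth becomes 2
  Position 20 ')': depth becomes 1
  Position 21 ')': depth becomes 0
  Position 22 '(': depth becomes 1
  Position 23 ')': depth becomes 0
  Position 24 '(': depth becomes 1
  Position 25 ')': depth becomes 0
  Position 26 '(': depth becomes 1
  Position 27 ')': depth becomes 0
Maximum depth reached: 3

3


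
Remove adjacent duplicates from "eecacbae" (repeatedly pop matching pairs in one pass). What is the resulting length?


Input: eecacbae
Stack-based adjacent duplicate removal:
  Read 'e': push. Stack: e
  Read 'e': matches stack top 'e' => pop. Stack: (empty)
  Read 'c': push. Stack: c
  Read 'a': push. Stack: ca
  Read 'c': push. Stack: cac
  Read 'b': push. Stack: cacb
  Read 'a': push. Stack: cacba
  Read 'e': push. Stack: cacbae
Final stack: "cacbae" (length 6)

6


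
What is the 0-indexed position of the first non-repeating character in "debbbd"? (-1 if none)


Input: debbbd
Character frequencies:
  'b': 3
  'd': 2
  'e': 1
Scanning left to right for freq == 1:
  Position 0 ('d'): freq=2, skip
  Position 1 ('e'): unique! => answer = 1

1


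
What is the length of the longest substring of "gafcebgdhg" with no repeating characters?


Input: "gafcebgdhg"
Sliding window (track last position of each char):
  Position 0 ('g'): window [0,0] length 1 -- new best
  Position 1 ('a'): window [0,1] length 2 -- new best
  Position 2 ('f'): window [0,2] length 3 -- new best
  Position 3 ('c'): window [0,3] length 4 -- new best
  Position 4 ('e'): window [0,4] length 5 -- new best
  Position 5 ('b'): window [0,5] length 6 -- new best
  Position 6 ('g'): repeat (last at 0), move window start to 1
  Position 6 ('g'): window [1,6] length 6
  Position 7 ('d'): window [1,7] length 7 -- new best
  Position 8 ('h'): window [1,8] length 8 -- new best
  Position 9 ('g'): repeat (last at 6), move window start to 7
  Position 9 ('g'): window [7,9] length 3
Longest substring with no repeats: "afcebgdh" with length 8

8


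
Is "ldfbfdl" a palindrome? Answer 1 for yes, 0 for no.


Input: ldfbfdl
Reversed: ldfbfdl
  Compare pos 0 ('l') with pos 6 ('l'): match
  Compare pos 1 ('d') with pos 5 ('d'): match
  Compare pos 2 ('f') with pos 4 ('f'): match
Result: palindrome

1


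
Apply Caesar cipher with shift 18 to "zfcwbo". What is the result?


Caesar cipher: shift "zfcwbo" by 18
  'z' (pos 25) + 18 = pos 17 = 'r'
  'f' (pos 5) + 18 = pos 23 = 'x'
  'c' (pos 2) + 18 = pos 20 = 'u'
  'w' (pos 22) + 18 = pos 14 = 'o'
  'b' (pos 1) + 18 = pos 19 = 't'
  'o' (pos 14) + 18 = pos 6 = 'g'
Result: rxuotg

rxuotg


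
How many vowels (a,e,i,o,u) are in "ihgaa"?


Input: ihgaa
Checking each character:
  'i' at position 0: vowel (running total: 1)
  'h' at position 1: consonant
  'g' at position 2: consonant
  'a' at position 3: vowel (running total: 2)
  'a' at position 4: vowel (running total: 3)
Total vowels: 3

3


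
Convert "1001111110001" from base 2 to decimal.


Input: "1001111110001" in base 2
Positional expansion:
  Digit '1' (value 1) x 2^12 = 4096
  Digit '0' (value 0) x 2^11 = 0
  Digit '0' (value 0) x 2^10 = 0
  Digit '1' (value 1) x 2^9 = 512
  Digit '1' (value 1) x 2^8 = 256
  Digit '1' (value 1) x 2^7 = 128
  Digit '1' (value 1) x 2^6 = 64
  Digit '1' (value 1) x 2^5 = 32
  Digit '1' (value 1) x 2^4 = 16
  Digit '0' (value 0) x 2^3 = 0
  Digit '0' (value 0) x 2^2 = 0
  Digit '0' (value 0) x 2^1 = 0
  Digit '1' (value 1) x 2^0 = 1
Sum = 5105

5105


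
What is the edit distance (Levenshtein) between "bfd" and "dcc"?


Computing edit distance: "bfd" -> "dcc"
DP table:
           d    c    c
      0    1    2    3
  b   1    1    2    3
  f   2    2    2    3
  d   3    2    3    3
Edit distance = dp[3][3] = 3

3


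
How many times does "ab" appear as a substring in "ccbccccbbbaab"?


Searching for "ab" in "ccbccccbbbaab"
Scanning each position:
  Position 0: "cc" => no
  Position 1: "cb" => no
  Position 2: "bc" => no
  Position 3: "cc" => no
  Position 4: "cc" => no
  Position 5: "cc" => no
  Position 6: "cb" => no
  Position 7: "bb" => no
  Position 8: "bb" => no
  Position 9: "ba" => no
  Position 10: "aa" => no
  Position 11: "ab" => MATCH
Total occurrences: 1

1


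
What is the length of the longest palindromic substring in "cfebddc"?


Input: "cfebddc"
Checking substrings for palindromes:
  [4:6] "dd" (len 2) => palindrome
Longest palindromic substring: "dd" with length 2

2


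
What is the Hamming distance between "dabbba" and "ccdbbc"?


Comparing "dabbba" and "ccdbbc" position by position:
  Position 0: 'd' vs 'c' => differ
  Position 1: 'a' vs 'c' => differ
  Position 2: 'b' vs 'd' => differ
  Position 3: 'b' vs 'b' => same
  Position 4: 'b' vs 'b' => same
  Position 5: 'a' vs 'c' => differ
Total differences (Hamming distance): 4

4


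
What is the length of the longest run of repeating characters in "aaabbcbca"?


Input: "aaabbcbca"
Scanning for longest run:
  Position 1 ('a'): continues run of 'a', length=2
  Position 2 ('a'): continues run of 'a', length=3
  Position 3 ('b'): new char, reset run to 1
  Position 4 ('b'): continues run of 'b', length=2
  Position 5 ('c'): new char, reset run to 1
  Position 6 ('b'): new char, reset run to 1
  Position 7 ('c'): new char, reset run to 1
  Position 8 ('a'): new char, reset run to 1
Longest run: 'a' with length 3

3


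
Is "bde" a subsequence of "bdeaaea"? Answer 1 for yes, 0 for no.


Check if "bde" is a subsequence of "bdeaaea"
Greedy scan:
  Position 0 ('b'): matches sub[0] = 'b'
  Position 1 ('d'): matches sub[1] = 'd'
  Position 2 ('e'): matches sub[2] = 'e'
  Position 3 ('a'): no match needed
  Position 4 ('a'): no match needed
  Position 5 ('e'): no match needed
  Position 6 ('a'): no match needed
All 3 characters matched => is a subsequence

1


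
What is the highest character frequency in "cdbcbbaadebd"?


Input: cdbcbbaadebd
Character counts:
  'a': 2
  'b': 4
  'c': 2
  'd': 3
  'e': 1
Maximum frequency: 4

4


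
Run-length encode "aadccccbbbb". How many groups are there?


Input: aadccccbbbb
Scanning for consecutive runs:
  Group 1: 'a' x 2 (positions 0-1)
  Group 2: 'd' x 1 (positions 2-2)
  Group 3: 'c' x 4 (positions 3-6)
  Group 4: 'b' x 4 (positions 7-10)
Total groups: 4

4


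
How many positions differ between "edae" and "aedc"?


Comparing "edae" and "aedc" position by position:
  Position 0: 'e' vs 'a' => DIFFER
  Position 1: 'd' vs 'e' => DIFFER
  Position 2: 'a' vs 'd' => DIFFER
  Position 3: 'e' vs 'c' => DIFFER
Positions that differ: 4

4


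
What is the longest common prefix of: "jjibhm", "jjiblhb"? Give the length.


Words: jjibhm, jjiblhb
  Position 0: all 'j' => match
  Position 1: all 'j' => match
  Position 2: all 'i' => match
  Position 3: all 'b' => match
  Position 4: ('h', 'l') => mismatch, stop
LCP = "jjib" (length 4)

4


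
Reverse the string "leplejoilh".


Input: leplejoilh
Reading characters right to left:
  Position 9: 'h'
  Position 8: 'l'
  Position 7: 'i'
  Position 6: 'o'
  Position 5: 'j'
  Position 4: 'e'
  Position 3: 'l'
  Position 2: 'p'
  Position 1: 'e'
  Position 0: 'l'
Reversed: hliojelpel

hliojelpel


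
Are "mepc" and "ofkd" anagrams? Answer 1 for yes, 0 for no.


Strings: "mepc", "ofkd"
Sorted first:  cemp
Sorted second: dfko
Differ at position 0: 'c' vs 'd' => not anagrams

0


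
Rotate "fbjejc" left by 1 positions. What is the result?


Input: "fbjejc", rotate left by 1
First 1 characters: "f"
Remaining characters: "bjejc"
Concatenate remaining + first: "bjejc" + "f" = "bjejcf"

bjejcf


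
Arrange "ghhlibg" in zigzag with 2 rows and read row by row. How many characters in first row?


Zigzag "ghhlibg" into 2 rows:
Placing characters:
  'g' => row 0
  'h' => row 1
  'h' => row 0
  'l' => row 1
  'i' => row 0
  'b' => row 1
  'g' => row 0
Rows:
  Row 0: "ghig"
  Row 1: "hlb"
First row length: 4

4


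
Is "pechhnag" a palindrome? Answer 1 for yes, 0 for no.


Input: pechhnag
Reversed: ganhhcep
  Compare pos 0 ('p') with pos 7 ('g'): MISMATCH
  Compare pos 1 ('e') with pos 6 ('a'): MISMATCH
  Compare pos 2 ('c') with pos 5 ('n'): MISMATCH
  Compare pos 3 ('h') with pos 4 ('h'): match
Result: not a palindrome

0


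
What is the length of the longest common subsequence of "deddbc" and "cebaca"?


LCS of "deddbc" and "cebaca"
DP table:
           c    e    b    a    c    a
      0    0    0    0    0    0    0
  d   0    0    0    0    0    0    0
  e   0    0    1    1    1    1    1
  d   0    0    1    1    1    1    1
  d   0    0    1    1    1    1    1
  b   0    0    1    2    2    2    2
  c   0    1    1    2    2    3    3
LCS length = dp[6][6] = 3

3


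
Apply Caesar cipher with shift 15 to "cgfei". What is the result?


Caesar cipher: shift "cgfei" by 15
  'c' (pos 2) + 15 = pos 17 = 'r'
  'g' (pos 6) + 15 = pos 21 = 'v'
  'f' (pos 5) + 15 = pos 20 = 'u'
  'e' (pos 4) + 15 = pos 19 = 't'
  'i' (pos 8) + 15 = pos 23 = 'x'
Result: rvutx

rvutx


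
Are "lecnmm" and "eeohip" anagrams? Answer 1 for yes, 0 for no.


Strings: "lecnmm", "eeohip"
Sorted first:  celmmn
Sorted second: eehiop
Differ at position 0: 'c' vs 'e' => not anagrams

0


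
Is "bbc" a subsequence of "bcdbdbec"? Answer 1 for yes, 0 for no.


Check if "bbc" is a subsequence of "bcdbdbec"
Greedy scan:
  Position 0 ('b'): matches sub[0] = 'b'
  Position 1 ('c'): no match needed
  Position 2 ('d'): no match needed
  Position 3 ('b'): matches sub[1] = 'b'
  Position 4 ('d'): no match needed
  Position 5 ('b'): no match needed
  Position 6 ('e'): no match needed
  Position 7 ('c'): matches sub[2] = 'c'
All 3 characters matched => is a subsequence

1


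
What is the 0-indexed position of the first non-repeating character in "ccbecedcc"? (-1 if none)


Input: ccbecedcc
Character frequencies:
  'b': 1
  'c': 5
  'd': 1
  'e': 2
Scanning left to right for freq == 1:
  Position 0 ('c'): freq=5, skip
  Position 1 ('c'): freq=5, skip
  Position 2 ('b'): unique! => answer = 2

2


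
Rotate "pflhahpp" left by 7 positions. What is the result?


Input: "pflhahpp", rotate left by 7
First 7 characters: "pflhahp"
Remaining characters: "p"
Concatenate remaining + first: "p" + "pflhahp" = "ppflhahp"

ppflhahp


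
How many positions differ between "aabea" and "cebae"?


Comparing "aabea" and "cebae" position by position:
  Position 0: 'a' vs 'c' => DIFFER
  Position 1: 'a' vs 'e' => DIFFER
  Position 2: 'b' vs 'b' => same
  Position 3: 'e' vs 'a' => DIFFER
  Position 4: 'a' vs 'e' => DIFFER
Positions that differ: 4

4


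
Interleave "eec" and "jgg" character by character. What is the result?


Interleaving "eec" and "jgg":
  Position 0: 'e' from first, 'j' from second => "ej"
  Position 1: 'e' from first, 'g' from second => "eg"
  Position 2: 'c' from first, 'g' from second => "cg"
Result: ejegcg

ejegcg


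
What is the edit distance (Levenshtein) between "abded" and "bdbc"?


Computing edit distance: "abded" -> "bdbc"
DP table:
           b    d    b    c
      0    1    2    3    4
  a   1    1    2    3    4
  b   2    1    2    2    3
  d   3    2    1    2    3
  e   4    3    2    2    3
  d   5    4    3    3    3
Edit distance = dp[5][4] = 3

3


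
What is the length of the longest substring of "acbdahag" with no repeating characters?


Input: "acbdahag"
Sliding window (track last position of each char):
  Position 0 ('a'): window [0,0] length 1 -- new best
  Position 1 ('c'): window [0,1] length 2 -- new best
  Position 2 ('b'): window [0,2] length 3 -- new best
  Position 3 ('d'): window [0,3] length 4 -- new best
  Position 4 ('a'): repeat (last at 0), move window start to 1
  Position 4 ('a'): window [1,4] length 4
  Position 5 ('h'): window [1,5] length 5 -- new best
  Position 6 ('a'): repeat (last at 4), move window start to 5
  Position 6 ('a'): window [5,6] length 2
  Position 7 ('g'): window [5,7] length 3
Longest substring with no repeats: "cbdah" with length 5

5


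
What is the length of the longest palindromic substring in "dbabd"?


Input: "dbabd"
Checking substrings for palindromes:
  [0:5] "dbabd" (len 5) => palindrome
  [1:4] "bab" (len 3) => palindrome
Longest palindromic substring: "dbabd" with length 5

5


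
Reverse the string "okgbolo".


Input: okgbolo
Reading characters right to left:
  Position 6: 'o'
  Position 5: 'l'
  Position 4: 'o'
  Position 3: 'b'
  Position 2: 'g'
  Position 1: 'k'
  Position 0: 'o'
Reversed: olobgko

olobgko


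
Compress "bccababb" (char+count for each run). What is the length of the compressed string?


Input: bccababb
Runs:
  'b' x 1 => "b1"
  'c' x 2 => "c2"
  'a' x 1 => "a1"
  'b' x 1 => "b1"
  'a' x 1 => "a1"
  'b' x 2 => "b2"
Compressed: "b1c2a1b1a1b2"
Compressed length: 12

12


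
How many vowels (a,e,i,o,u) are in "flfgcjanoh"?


Input: flfgcjanoh
Checking each character:
  'f' at position 0: consonant
  'l' at position 1: consonant
  'f' at position 2: consonant
  'g' at position 3: consonant
  'c' at position 4: consonant
  'j' at position 5: consonant
  'a' at position 6: vowel (running total: 1)
  'n' at position 7: consonant
  'o' at position 8: vowel (running total: 2)
  'h' at position 9: consonant
Total vowels: 2

2


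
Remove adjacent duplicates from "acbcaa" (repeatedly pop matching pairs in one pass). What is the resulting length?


Input: acbcaa
Stack-based adjacent duplicate removal:
  Read 'a': push. Stack: a
  Read 'c': push. Stack: ac
  Read 'b': push. Stack: acb
  Read 'c': push. Stack: acbc
  Read 'a': push. Stack: acbca
  Read 'a': matches stack top 'a' => pop. Stack: acbc
Final stack: "acbc" (length 4)

4


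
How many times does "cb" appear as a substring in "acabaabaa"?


Searching for "cb" in "acabaabaa"
Scanning each position:
  Position 0: "ac" => no
  Position 1: "ca" => no
  Position 2: "ab" => no
  Position 3: "ba" => no
  Position 4: "aa" => no
  Position 5: "ab" => no
  Position 6: "ba" => no
  Position 7: "aa" => no
Total occurrences: 0

0


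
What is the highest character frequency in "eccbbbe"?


Input: eccbbbe
Character counts:
  'b': 3
  'c': 2
  'e': 2
Maximum frequency: 3

3


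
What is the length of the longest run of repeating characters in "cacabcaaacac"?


Input: "cacabcaaacac"
Scanning for longest run:
  Position 1 ('a'): new char, reset run to 1
  Position 2 ('c'): new char, reset run to 1
  Position 3 ('a'): new char, reset run to 1
  Position 4 ('b'): new char, reset run to 1
  Position 5 ('c'): new char, reset run to 1
  Position 6 ('a'): new char, reset run to 1
  Position 7 ('a'): continues run of 'a', length=2
  Position 8 ('a'): continues run of 'a', length=3
  Position 9 ('c'): new char, reset run to 1
  Position 10 ('a'): new char, reset run to 1
  Position 11 ('c'): new char, reset run to 1
Longest run: 'a' with length 3

3


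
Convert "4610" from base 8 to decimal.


Input: "4610" in base 8
Positional expansion:
  Digit '4' (value 4) x 8^3 = 2048
  Digit '6' (value 6) x 8^2 = 384
  Digit '1' (value 1) x 8^1 = 8
  Digit '0' (value 0) x 8^0 = 0
Sum = 2440

2440


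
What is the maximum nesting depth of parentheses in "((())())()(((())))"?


Input: "((())())()(((())))"
Tracking depth:
  Position 0 '(': depth becomes 1
  Position 1 '(': depth becomes 2
  Position 2 '(': depth becomes 3
  Position 3 ')': depth becomes 2
  Position 4 ')': depth becomes 1
  Position 5 '(': depth becomes 2
  Position 6 ')': depth becomes 1
  Position 7 ')': depth becomes 0
  Position 8 '(': depth becomes 1
  Position 9 ')': depth becomes 0
  Position 10 '(': depth becomes 1
  Position 11 '(': depth becomes 2
  Position 12 '(': depth becomes 3
  Position 13 '(': depth becomes 4
  Position 14 ')': depth becomes 3
  Position 15 ')': depth becomes 2
  Position 16 ')': depth becomes 1
  Position 17 ')': depth becomes 0
Maximum depth reached: 4

4


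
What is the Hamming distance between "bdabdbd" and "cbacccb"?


Comparing "bdabdbd" and "cbacccb" position by position:
  Position 0: 'b' vs 'c' => differ
  Position 1: 'd' vs 'b' => differ
  Position 2: 'a' vs 'a' => same
  Position 3: 'b' vs 'c' => differ
  Position 4: 'd' vs 'c' => differ
  Position 5: 'b' vs 'c' => differ
  Position 6: 'd' vs 'b' => differ
Total differences (Hamming distance): 6

6


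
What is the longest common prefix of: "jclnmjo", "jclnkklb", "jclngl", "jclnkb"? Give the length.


Words: jclnmjo, jclnkklb, jclngl, jclnkb
  Position 0: all 'j' => match
  Position 1: all 'c' => match
  Position 2: all 'l' => match
  Position 3: all 'n' => match
  Position 4: ('m', 'k', 'g', 'k') => mismatch, stop
LCP = "jcln" (length 4)

4


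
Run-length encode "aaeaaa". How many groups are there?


Input: aaeaaa
Scanning for consecutive runs:
  Group 1: 'a' x 2 (positions 0-1)
  Group 2: 'e' x 1 (positions 2-2)
  Group 3: 'a' x 3 (positions 3-5)
Total groups: 3

3


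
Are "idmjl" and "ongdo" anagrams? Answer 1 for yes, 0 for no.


Strings: "idmjl", "ongdo"
Sorted first:  dijlm
Sorted second: dgnoo
Differ at position 1: 'i' vs 'g' => not anagrams

0


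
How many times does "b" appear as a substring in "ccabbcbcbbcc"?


Searching for "b" in "ccabbcbcbbcc"
Scanning each position:
  Position 0: "c" => no
  Position 1: "c" => no
  Position 2: "a" => no
  Position 3: "b" => MATCH
  Position 4: "b" => MATCH
  Position 5: "c" => no
  Position 6: "b" => MATCH
  Position 7: "c" => no
  Position 8: "b" => MATCH
  Position 9: "b" => MATCH
  Position 10: "c" => no
  Position 11: "c" => no
Total occurrences: 5

5


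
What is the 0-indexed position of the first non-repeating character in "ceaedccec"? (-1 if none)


Input: ceaedccec
Character frequencies:
  'a': 1
  'c': 4
  'd': 1
  'e': 3
Scanning left to right for freq == 1:
  Position 0 ('c'): freq=4, skip
  Position 1 ('e'): freq=3, skip
  Position 2 ('a'): unique! => answer = 2

2


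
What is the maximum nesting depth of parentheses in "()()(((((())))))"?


Input: "()()(((((())))))"
Tracking depth:
  Position 0 '(': depth becomes 1
  Position 1 ')': depth becomes 0
  Position 2 '(': depth becomes 1
  Position 3 ')': depth becomes 0
  Position 4 '(': depth becomes 1
  Position 5 '(': depth becomes 2
  Position 6 '(': depth becomes 3
  Position 7 '(': depth becomes 4
  Position 8 '(': depth becomes 5
  Position 9 '(': depth becomes 6
  Position 10 ')': depth becomes 5
  Position 11 ')': depth becomes 4
  Position 12 ')': depth becomes 3
  Position 13 ')': depth becomes 2
  Position 14 ')': depth becomes 1
  Position 15 ')': depth becomes 0
Maximum depth reached: 6

6


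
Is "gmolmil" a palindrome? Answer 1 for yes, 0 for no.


Input: gmolmil
Reversed: limlomg
  Compare pos 0 ('g') with pos 6 ('l'): MISMATCH
  Compare pos 1 ('m') with pos 5 ('i'): MISMATCH
  Compare pos 2 ('o') with pos 4 ('m'): MISMATCH
Result: not a palindrome

0


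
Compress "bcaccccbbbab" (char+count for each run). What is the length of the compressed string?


Input: bcaccccbbbab
Runs:
  'b' x 1 => "b1"
  'c' x 1 => "c1"
  'a' x 1 => "a1"
  'c' x 4 => "c4"
  'b' x 3 => "b3"
  'a' x 1 => "a1"
  'b' x 1 => "b1"
Compressed: "b1c1a1c4b3a1b1"
Compressed length: 14

14


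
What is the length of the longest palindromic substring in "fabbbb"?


Input: "fabbbb"
Checking substrings for palindromes:
  [2:6] "bbbb" (len 4) => palindrome
  [2:5] "bbb" (len 3) => palindrome
  [3:6] "bbb" (len 3) => palindrome
  [2:4] "bb" (len 2) => palindrome
  [3:5] "bb" (len 2) => palindrome
  [4:6] "bb" (len 2) => palindrome
Longest palindromic substring: "bbbb" with length 4

4


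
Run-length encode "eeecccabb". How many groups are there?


Input: eeecccabb
Scanning for consecutive runs:
  Group 1: 'e' x 3 (positions 0-2)
  Group 2: 'c' x 3 (positions 3-5)
  Group 3: 'a' x 1 (positions 6-6)
  Group 4: 'b' x 2 (positions 7-8)
Total groups: 4

4


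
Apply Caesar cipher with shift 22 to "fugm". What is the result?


Caesar cipher: shift "fugm" by 22
  'f' (pos 5) + 22 = pos 1 = 'b'
  'u' (pos 20) + 22 = pos 16 = 'q'
  'g' (pos 6) + 22 = pos 2 = 'c'
  'm' (pos 12) + 22 = pos 8 = 'i'
Result: bqci

bqci


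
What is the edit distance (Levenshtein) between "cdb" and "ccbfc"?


Computing edit distance: "cdb" -> "ccbfc"
DP table:
           c    c    b    f    c
      0    1    2    3    4    5
  c   1    0    1    2    3    4
  d   2    1    1    2    3    4
  b   3    2    2    1    2    3
Edit distance = dp[3][5] = 3

3


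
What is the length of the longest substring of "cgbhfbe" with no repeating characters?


Input: "cgbhfbe"
Sliding window (track last position of each char):
  Position 0 ('c'): window [0,0] length 1 -- new best
  Position 1 ('g'): window [0,1] length 2 -- new best
  Position 2 ('b'): window [0,2] length 3 -- new best
  Position 3 ('h'): window [0,3] length 4 -- new best
  Position 4 ('f'): window [0,4] length 5 -- new best
  Position 5 ('b'): repeat (last at 2), move window start to 3
  Position 5 ('b'): window [3,5] length 3
  Position 6 ('e'): window [3,6] length 4
Longest substring with no repeats: "cgbhf" with length 5

5


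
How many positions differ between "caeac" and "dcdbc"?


Comparing "caeac" and "dcdbc" position by position:
  Position 0: 'c' vs 'd' => DIFFER
  Position 1: 'a' vs 'c' => DIFFER
  Position 2: 'e' vs 'd' => DIFFER
  Position 3: 'a' vs 'b' => DIFFER
  Position 4: 'c' vs 'c' => same
Positions that differ: 4

4


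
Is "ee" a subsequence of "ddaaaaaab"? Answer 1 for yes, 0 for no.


Check if "ee" is a subsequence of "ddaaaaaab"
Greedy scan:
  Position 0 ('d'): no match needed
  Position 1 ('d'): no match needed
  Position 2 ('a'): no match needed
  Position 3 ('a'): no match needed
  Position 4 ('a'): no match needed
  Position 5 ('a'): no match needed
  Position 6 ('a'): no match needed
  Position 7 ('a'): no match needed
  Position 8 ('b'): no match needed
Only matched 0/2 characters => not a subsequence

0


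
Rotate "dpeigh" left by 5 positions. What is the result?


Input: "dpeigh", rotate left by 5
First 5 characters: "dpeig"
Remaining characters: "h"
Concatenate remaining + first: "h" + "dpeig" = "hdpeig"

hdpeig


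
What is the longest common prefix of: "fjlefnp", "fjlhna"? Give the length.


Words: fjlefnp, fjlhna
  Position 0: all 'f' => match
  Position 1: all 'j' => match
  Position 2: all 'l' => match
  Position 3: ('e', 'h') => mismatch, stop
LCP = "fjl" (length 3)

3


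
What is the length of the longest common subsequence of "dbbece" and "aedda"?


LCS of "dbbece" and "aedda"
DP table:
           a    e    d    d    a
      0    0    0    0    0    0
  d   0    0    0    1    1    1
  b   0    0    0    1    1    1
  b   0    0    0    1    1    1
  e   0    0    1    1    1    1
  c   0    0    1    1    1    1
  e   0    0    1    1    1    1
LCS length = dp[6][5] = 1

1


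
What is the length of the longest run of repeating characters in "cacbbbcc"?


Input: "cacbbbcc"
Scanning for longest run:
  Position 1 ('a'): new char, reset run to 1
  Position 2 ('c'): new char, reset run to 1
  Position 3 ('b'): new char, reset run to 1
  Position 4 ('b'): continues run of 'b', length=2
  Position 5 ('b'): continues run of 'b', length=3
  Position 6 ('c'): new char, reset run to 1
  Position 7 ('c'): continues run of 'c', length=2
Longest run: 'b' with length 3

3


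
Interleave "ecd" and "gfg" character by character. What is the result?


Interleaving "ecd" and "gfg":
  Position 0: 'e' from first, 'g' from second => "eg"
  Position 1: 'c' from first, 'f' from second => "cf"
  Position 2: 'd' from first, 'g' from second => "dg"
Result: egcfdg

egcfdg


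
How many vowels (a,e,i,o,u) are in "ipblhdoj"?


Input: ipblhdoj
Checking each character:
  'i' at position 0: vowel (running total: 1)
  'p' at position 1: consonant
  'b' at position 2: consonant
  'l' at position 3: consonant
  'h' at position 4: consonant
  'd' at position 5: consonant
  'o' at position 6: vowel (running total: 2)
  'j' at position 7: consonant
Total vowels: 2

2


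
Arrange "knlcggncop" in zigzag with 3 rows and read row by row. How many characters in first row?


Zigzag "knlcggncop" into 3 rows:
Placing characters:
  'k' => row 0
  'n' => row 1
  'l' => row 2
  'c' => row 1
  'g' => row 0
  'g' => row 1
  'n' => row 2
  'c' => row 1
  'o' => row 0
  'p' => row 1
Rows:
  Row 0: "kgo"
  Row 1: "ncgcp"
  Row 2: "ln"
First row length: 3

3


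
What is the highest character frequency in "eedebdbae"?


Input: eedebdbae
Character counts:
  'a': 1
  'b': 2
  'd': 2
  'e': 4
Maximum frequency: 4

4


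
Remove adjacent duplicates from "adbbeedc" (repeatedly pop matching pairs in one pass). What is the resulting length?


Input: adbbeedc
Stack-based adjacent duplicate removal:
  Read 'a': push. Stack: a
  Read 'd': push. Stack: ad
  Read 'b': push. Stack: adb
  Read 'b': matches stack top 'b' => pop. Stack: ad
  Read 'e': push. Stack: ade
  Read 'e': matches stack top 'e' => pop. Stack: ad
  Read 'd': matches stack top 'd' => pop. Stack: a
  Read 'c': push. Stack: ac
Final stack: "ac" (length 2)

2


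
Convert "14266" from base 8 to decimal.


Input: "14266" in base 8
Positional expansion:
  Digit '1' (value 1) x 8^4 = 4096
  Digit '4' (value 4) x 8^3 = 2048
  Digit '2' (value 2) x 8^2 = 128
  Digit '6' (value 6) x 8^1 = 48
  Digit '6' (value 6) x 8^0 = 6
Sum = 6326

6326


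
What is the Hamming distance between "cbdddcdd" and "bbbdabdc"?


Comparing "cbdddcdd" and "bbbdabdc" position by position:
  Position 0: 'c' vs 'b' => differ
  Position 1: 'b' vs 'b' => same
  Position 2: 'd' vs 'b' => differ
  Position 3: 'd' vs 'd' => same
  Position 4: 'd' vs 'a' => differ
  Position 5: 'c' vs 'b' => differ
  Position 6: 'd' vs 'd' => same
  Position 7: 'd' vs 'c' => differ
Total differences (Hamming distance): 5

5


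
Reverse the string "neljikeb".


Input: neljikeb
Reading characters right to left:
  Position 7: 'b'
  Position 6: 'e'
  Position 5: 'k'
  Position 4: 'i'
  Position 3: 'j'
  Position 2: 'l'
  Position 1: 'e'
  Position 0: 'n'
Reversed: bekijlen

bekijlen


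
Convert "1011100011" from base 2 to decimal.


Input: "1011100011" in base 2
Positional expansion:
  Digit '1' (value 1) x 2^9 = 512
  Digit '0' (value 0) x 2^8 = 0
  Digit '1' (value 1) x 2^7 = 128
  Digit '1' (value 1) x 2^6 = 64
  Digit '1' (value 1) x 2^5 = 32
  Digit '0' (value 0) x 2^4 = 0
  Digit '0' (value 0) x 2^3 = 0
  Digit '0' (value 0) x 2^2 = 0
  Digit '1' (value 1) x 2^1 = 2
  Digit '1' (value 1) x 2^0 = 1
Sum = 739

739


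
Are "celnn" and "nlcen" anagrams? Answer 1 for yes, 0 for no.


Strings: "celnn", "nlcen"
Sorted first:  celnn
Sorted second: celnn
Sorted forms match => anagrams

1


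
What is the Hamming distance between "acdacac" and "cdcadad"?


Comparing "acdacac" and "cdcadad" position by position:
  Position 0: 'a' vs 'c' => differ
  Position 1: 'c' vs 'd' => differ
  Position 2: 'd' vs 'c' => differ
  Position 3: 'a' vs 'a' => same
  Position 4: 'c' vs 'd' => differ
  Position 5: 'a' vs 'a' => same
  Position 6: 'c' vs 'd' => differ
Total differences (Hamming distance): 5

5


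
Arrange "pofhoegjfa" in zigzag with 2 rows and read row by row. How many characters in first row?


Zigzag "pofhoegjfa" into 2 rows:
Placing characters:
  'p' => row 0
  'o' => row 1
  'f' => row 0
  'h' => row 1
  'o' => row 0
  'e' => row 1
  'g' => row 0
  'j' => row 1
  'f' => row 0
  'a' => row 1
Rows:
  Row 0: "pfogf"
  Row 1: "oheja"
First row length: 5

5


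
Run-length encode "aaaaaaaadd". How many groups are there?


Input: aaaaaaaadd
Scanning for consecutive runs:
  Group 1: 'a' x 8 (positions 0-7)
  Group 2: 'd' x 2 (positions 8-9)
Total groups: 2

2


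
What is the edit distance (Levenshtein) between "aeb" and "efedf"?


Computing edit distance: "aeb" -> "efedf"
DP table:
           e    f    e    d    f
      0    1    2    3    4    5
  a   1    1    2    3    4    5
  e   2    1    2    2    3    4
  b   3    2    2    3    3    4
Edit distance = dp[3][5] = 4

4


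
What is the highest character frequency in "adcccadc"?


Input: adcccadc
Character counts:
  'a': 2
  'c': 4
  'd': 2
Maximum frequency: 4

4


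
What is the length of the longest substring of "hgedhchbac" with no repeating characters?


Input: "hgedhchbac"
Sliding window (track last position of each char):
  Position 0 ('h'): window [0,0] length 1 -- new best
  Position 1 ('g'): window [0,1] length 2 -- new best
  Position 2 ('e'): window [0,2] length 3 -- new best
  Position 3 ('d'): window [0,3] length 4 -- new best
  Position 4 ('h'): repeat (last at 0), move window start to 1
  Position 4 ('h'): window [1,4] length 4
  Position 5 ('c'): window [1,5] length 5 -- new best
  Position 6 ('h'): repeat (last at 4), move window start to 5
  Position 6 ('h'): window [5,6] length 2
  Position 7 ('b'): window [5,7] length 3
  Position 8 ('a'): window [5,8] length 4
  Position 9 ('c'): repeat (last at 5), move window start to 6
  Position 9 ('c'): window [6,9] length 4
Longest substring with no repeats: "gedhc" with length 5

5


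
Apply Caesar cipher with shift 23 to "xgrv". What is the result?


Caesar cipher: shift "xgrv" by 23
  'x' (pos 23) + 23 = pos 20 = 'u'
  'g' (pos 6) + 23 = pos 3 = 'd'
  'r' (pos 17) + 23 = pos 14 = 'o'
  'v' (pos 21) + 23 = pos 18 = 's'
Result: udos

udos


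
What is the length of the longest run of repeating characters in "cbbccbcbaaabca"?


Input: "cbbccbcbaaabca"
Scanning for longest run:
  Position 1 ('b'): new char, reset run to 1
  Position 2 ('b'): continues run of 'b', length=2
  Position 3 ('c'): new char, reset run to 1
  Position 4 ('c'): continues run of 'c', length=2
  Position 5 ('b'): new char, reset run to 1
  Position 6 ('c'): new char, reset run to 1
  Position 7 ('b'): new char, reset run to 1
  Position 8 ('a'): new char, reset run to 1
  Position 9 ('a'): continues run of 'a', length=2
  Position 10 ('a'): continues run of 'a', length=3
  Position 11 ('b'): new char, reset run to 1
  Position 12 ('c'): new char, reset run to 1
  Position 13 ('a'): new char, reset run to 1
Longest run: 'a' with length 3

3


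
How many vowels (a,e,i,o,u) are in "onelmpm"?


Input: onelmpm
Checking each character:
  'o' at position 0: vowel (running total: 1)
  'n' at position 1: consonant
  'e' at position 2: vowel (running total: 2)
  'l' at position 3: consonant
  'm' at position 4: consonant
  'p' at position 5: consonant
  'm' at position 6: consonant
Total vowels: 2

2


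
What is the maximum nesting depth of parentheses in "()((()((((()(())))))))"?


Input: "()((()((((()(())))))))"
Tracking depth:
  Position 0 '(': depth becomes 1
  Position 1 ')': depth becomes 0
  Position 2 '(': depth becomes 1
  Position 3 '(': depth becomes 2
  Position 4 '(': depth becomes 3
  Position 5 ')': depth becomes 2
  Position 6 '(': depth becomes 3
  Position 7 '(': depth becomes 4
  Position 8 '(': depth becomes 5
  Position 9 '(': depth becomes 6
  Position 10 '(': depth becomes 7
  Position 11 ')': depth becomes 6
  Position 12 '(': depth becomes 7
  Position 13 '(': depth becomes 8
  Position 14 ')': depth becomes 7
  Position 15 ')': depth becomes 6
  Position 16 ')': depth becomes 5
  Position 17 ')': depth becomes 4
  Position 18 ')': depth becomes 3
  Position 19 ')': depth becomes 2
  Position 20 ')': depth becomes 1
  Position 21 ')': depth becomes 0
Maximum depth reached: 8

8


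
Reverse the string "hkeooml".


Input: hkeooml
Reading characters right to left:
  Position 6: 'l'
  Position 5: 'm'
  Position 4: 'o'
  Position 3: 'o'
  Position 2: 'e'
  Position 1: 'k'
  Position 0: 'h'
Reversed: lmooekh

lmooekh


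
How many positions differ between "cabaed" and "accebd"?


Comparing "cabaed" and "accebd" position by position:
  Position 0: 'c' vs 'a' => DIFFER
  Position 1: 'a' vs 'c' => DIFFER
  Position 2: 'b' vs 'c' => DIFFER
  Position 3: 'a' vs 'e' => DIFFER
  Position 4: 'e' vs 'b' => DIFFER
  Position 5: 'd' vs 'd' => same
Positions that differ: 5

5


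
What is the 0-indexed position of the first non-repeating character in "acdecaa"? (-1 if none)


Input: acdecaa
Character frequencies:
  'a': 3
  'c': 2
  'd': 1
  'e': 1
Scanning left to right for freq == 1:
  Position 0 ('a'): freq=3, skip
  Position 1 ('c'): freq=2, skip
  Position 2 ('d'): unique! => answer = 2

2


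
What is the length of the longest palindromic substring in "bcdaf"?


Input: "bcdaf"
Checking substrings for palindromes:
  No multi-char palindromic substrings found
Longest palindromic substring: "b" with length 1

1


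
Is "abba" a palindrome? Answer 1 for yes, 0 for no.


Input: abba
Reversed: abba
  Compare pos 0 ('a') with pos 3 ('a'): match
  Compare pos 1 ('b') with pos 2 ('b'): match
Result: palindrome

1


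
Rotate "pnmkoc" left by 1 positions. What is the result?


Input: "pnmkoc", rotate left by 1
First 1 characters: "p"
Remaining characters: "nmkoc"
Concatenate remaining + first: "nmkoc" + "p" = "nmkocp"

nmkocp


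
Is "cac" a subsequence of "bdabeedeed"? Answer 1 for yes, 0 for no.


Check if "cac" is a subsequence of "bdabeedeed"
Greedy scan:
  Position 0 ('b'): no match needed
  Position 1 ('d'): no match needed
  Position 2 ('a'): no match needed
  Position 3 ('b'): no match needed
  Position 4 ('e'): no match needed
  Position 5 ('e'): no match needed
  Position 6 ('d'): no match needed
  Position 7 ('e'): no match needed
  Position 8 ('e'): no match needed
  Position 9 ('d'): no match needed
Only matched 0/3 characters => not a subsequence

0


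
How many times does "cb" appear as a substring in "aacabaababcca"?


Searching for "cb" in "aacabaababcca"
Scanning each position:
  Position 0: "aa" => no
  Position 1: "ac" => no
  Position 2: "ca" => no
  Position 3: "ab" => no
  Position 4: "ba" => no
  Position 5: "aa" => no
  Position 6: "ab" => no
  Position 7: "ba" => no
  Position 8: "ab" => no
  Position 9: "bc" => no
  Position 10: "cc" => no
  Position 11: "ca" => no
Total occurrences: 0

0


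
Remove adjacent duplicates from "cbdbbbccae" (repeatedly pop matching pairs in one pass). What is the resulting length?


Input: cbdbbbccae
Stack-based adjacent duplicate removal:
  Read 'c': push. Stack: c
  Read 'b': push. Stack: cb
  Read 'd': push. Stack: cbd
  Read 'b': push. Stack: cbdb
  Read 'b': matches stack top 'b' => pop. Stack: cbd
  Read 'b': push. Stack: cbdb
  Read 'c': push. Stack: cbdbc
  Read 'c': matches stack top 'c' => pop. Stack: cbdb
  Read 'a': push. Stack: cbdba
  Read 'e': push. Stack: cbdbae
Final stack: "cbdbae" (length 6)

6


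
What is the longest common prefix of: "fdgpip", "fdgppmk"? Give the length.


Words: fdgpip, fdgppmk
  Position 0: all 'f' => match
  Position 1: all 'd' => match
  Position 2: all 'g' => match
  Position 3: all 'p' => match
  Position 4: ('i', 'p') => mismatch, stop
LCP = "fdgp" (length 4)

4


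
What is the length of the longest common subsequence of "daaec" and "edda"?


LCS of "daaec" and "edda"
DP table:
           e    d    d    a
      0    0    0    0    0
  d   0    0    1    1    1
  a   0    0    1    1    2
  a   0    0    1    1    2
  e   0    1    1    1    2
  c   0    1    1    1    2
LCS length = dp[5][4] = 2

2


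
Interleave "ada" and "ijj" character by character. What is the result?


Interleaving "ada" and "ijj":
  Position 0: 'a' from first, 'i' from second => "ai"
  Position 1: 'd' from first, 'j' from second => "dj"
  Position 2: 'a' from first, 'j' from second => "aj"
Result: aidjaj

aidjaj


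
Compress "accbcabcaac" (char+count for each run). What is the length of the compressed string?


Input: accbcabcaac
Runs:
  'a' x 1 => "a1"
  'c' x 2 => "c2"
  'b' x 1 => "b1"
  'c' x 1 => "c1"
  'a' x 1 => "a1"
  'b' x 1 => "b1"
  'c' x 1 => "c1"
  'a' x 2 => "a2"
  'c' x 1 => "c1"
Compressed: "a1c2b1c1a1b1c1a2c1"
Compressed length: 18

18
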